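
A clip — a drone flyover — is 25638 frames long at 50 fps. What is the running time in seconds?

512.76 seconds

Running time = 25638 / (50) = 512.76 s.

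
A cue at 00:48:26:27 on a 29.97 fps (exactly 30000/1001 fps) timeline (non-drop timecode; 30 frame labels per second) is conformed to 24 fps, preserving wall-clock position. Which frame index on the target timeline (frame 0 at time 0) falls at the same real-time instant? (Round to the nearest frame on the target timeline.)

frame 69835

Source frame index: (0×3600 + 48×60 + 26) × 30 + 27 = 87207.
Real time: 87207 / (30000/1001) = 29098069/10000 s.
Target frame: (29098069/10000) × (24) = 87294207/1250 ≈ 69835.366 → 69835.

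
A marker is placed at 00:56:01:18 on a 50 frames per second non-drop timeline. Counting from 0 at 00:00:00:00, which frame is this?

Total seconds to the label: (0 × 3600 + 56 × 60 + 1) = 3361.
Frame index = 3361 × 50 + 18 = 168068.

168068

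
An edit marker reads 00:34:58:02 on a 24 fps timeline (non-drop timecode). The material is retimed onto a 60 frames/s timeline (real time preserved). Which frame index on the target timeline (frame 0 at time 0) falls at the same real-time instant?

frame 125885

Source frame index: (0×3600 + 34×60 + 58) × 24 + 2 = 50354.
Real time: 50354 / (24) = 25177/12 s.
Target frame: (25177/12) × (60) = 125885.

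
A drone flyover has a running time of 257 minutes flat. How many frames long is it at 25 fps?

257 min = 15420 s.
Frames = 15420 × 25 = 385500.

385500 frames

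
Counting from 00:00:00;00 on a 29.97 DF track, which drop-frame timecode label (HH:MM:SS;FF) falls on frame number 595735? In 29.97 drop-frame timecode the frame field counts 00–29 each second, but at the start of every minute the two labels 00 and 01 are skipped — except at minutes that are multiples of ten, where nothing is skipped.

Each 10-minute DF block holds 10 × 60 × 30 − 9 × 2 = 17982 frames. 595735 ÷ 17982 → 33 full blocks, remainder 2329.
Within the partial block the first minute is 1800 frames and each further minute 1798, so 1 further minute boundary passed. Total skipped labels = 18 × 33 + 2 × 1 = 596.
Non-drop label index = 595735 + 596 = 596331; at 30 labels/s that is 05:31:17:21, i.e. DF 05:31:17;21.

05:31:17;21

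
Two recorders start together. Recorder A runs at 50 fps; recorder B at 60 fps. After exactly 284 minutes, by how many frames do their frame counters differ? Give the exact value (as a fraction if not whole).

170400 frames

284 min = 17040 s.
A emits 50 × 17040 = 852000 frames; B emits 60 × 17040 = 1022400.
Difference = 170400 frames; B is ahead of A.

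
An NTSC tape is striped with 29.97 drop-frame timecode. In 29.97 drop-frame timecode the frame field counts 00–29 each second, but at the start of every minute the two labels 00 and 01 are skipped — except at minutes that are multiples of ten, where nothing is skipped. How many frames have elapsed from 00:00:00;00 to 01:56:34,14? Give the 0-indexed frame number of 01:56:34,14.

Complete 10-minute blocks: 11, each 17982 frames → 197802.
Remaining 6 whole minutes in the current block: 1800 + 5 × 1798 = 10790 frames.
Within the current minute: 34 × 30 + 14 − 2 = 1032 (labels ;00/;01 skipped at this minute). Total = 197802 + 10790 + 1032 = 209624.

209624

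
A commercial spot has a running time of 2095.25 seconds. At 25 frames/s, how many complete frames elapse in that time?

52381 frames

Frames = 2095.25 × 25 = 209525/4 ≈ 52381.2500.
Complete frames: 52381.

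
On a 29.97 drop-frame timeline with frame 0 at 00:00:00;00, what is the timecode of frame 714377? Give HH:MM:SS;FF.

06:37:16;13

Each 10-minute DF block holds 10 × 60 × 30 − 9 × 2 = 17982 frames. 714377 ÷ 17982 → 39 full blocks, remainder 13079.
Within the partial block the first minute is 1800 frames and each further minute 1798, so 7 further minute boundaries passed. Total skipped labels = 18 × 39 + 2 × 7 = 716.
Non-drop label index = 714377 + 716 = 715093; at 30 labels/s that is 06:37:16:13, i.e. DF 06:37:16;13.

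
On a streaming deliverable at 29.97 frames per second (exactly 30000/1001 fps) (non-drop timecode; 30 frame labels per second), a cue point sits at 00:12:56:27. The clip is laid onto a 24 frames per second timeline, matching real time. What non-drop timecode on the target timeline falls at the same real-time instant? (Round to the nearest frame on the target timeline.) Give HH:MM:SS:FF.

00:12:57:16

Source frame index: (0×3600 + 12×60 + 56) × 30 + 27 = 23307.
Real time: 23307 / (30000/1001) = 7776769/10000 s.
Target frame: (7776769/10000) × (24) = 23330307/1250 ≈ 18664.246 → 18664.
At 24 labels/s: frame 18664 → 00:12:57:16.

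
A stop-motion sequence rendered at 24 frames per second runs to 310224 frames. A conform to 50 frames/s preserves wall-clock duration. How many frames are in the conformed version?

Target frames = source frames × (target rate / source rate) = 310224 × (50)/(24) = 310224 × 25/12 = 646300.

646300 frames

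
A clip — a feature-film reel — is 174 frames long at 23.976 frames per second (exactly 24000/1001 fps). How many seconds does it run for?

7.25725 seconds

Running time = 174 / (24000/1001) = 7.25725 s.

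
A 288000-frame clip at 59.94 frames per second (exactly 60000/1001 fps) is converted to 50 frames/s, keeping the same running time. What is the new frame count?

240240 frames

Target frames = source frames × (target rate / source rate) = 288000 × (50)/(60000/1001) = 288000 × 1001/1200 = 240240.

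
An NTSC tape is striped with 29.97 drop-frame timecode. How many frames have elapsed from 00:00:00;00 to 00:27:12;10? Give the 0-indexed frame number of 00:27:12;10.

48920

As if non-drop at 30 labels/s: (0 × 3600 + 27 × 60 + 12) × 30 + 10 = 48970.
Minute boundaries passed: 27; those not divisible by 10: 27 − 2 = 25; dropped labels = 2 × 25 = 50.
Actual frame index = 48970 − 50 = 48920.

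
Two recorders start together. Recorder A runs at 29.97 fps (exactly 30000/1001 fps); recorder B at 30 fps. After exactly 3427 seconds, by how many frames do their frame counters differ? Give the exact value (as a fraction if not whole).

102810/1001 frames

A emits 30000/1001 × 3427 = 102810000/1001 frames; B emits 30 × 3427 = 102810.
Difference = 102810/1001 frames (≈ 102.7073); B is ahead of A.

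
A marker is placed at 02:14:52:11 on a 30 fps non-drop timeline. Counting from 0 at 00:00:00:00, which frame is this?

Total seconds to the label: (2 × 3600 + 14 × 60 + 52) = 8092.
Frame index = 8092 × 30 + 11 = 242771.

frame 242771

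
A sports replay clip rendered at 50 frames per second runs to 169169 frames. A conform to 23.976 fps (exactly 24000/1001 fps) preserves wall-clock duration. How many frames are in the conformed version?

81120 frames

Target frames = source frames × (target rate / source rate) = 169169 × (24000/1001)/(50) = 169169 × 480/1001 = 81120.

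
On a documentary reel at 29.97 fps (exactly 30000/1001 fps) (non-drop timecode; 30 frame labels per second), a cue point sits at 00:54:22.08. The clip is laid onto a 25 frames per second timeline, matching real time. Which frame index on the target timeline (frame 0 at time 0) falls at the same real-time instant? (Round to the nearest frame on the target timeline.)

frame 81638

Source frame index: (0×3600 + 54×60 + 22) × 30 + 8 = 97868.
Real time: 97868 / (30000/1001) = 24491467/7500 s.
Target frame: (24491467/7500) × (25) = 24491467/300 ≈ 81638.223 → 81638.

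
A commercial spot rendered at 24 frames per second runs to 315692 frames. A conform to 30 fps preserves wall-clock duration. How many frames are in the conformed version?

394615 frames

Frames at target rate = 315692 × (30) / (24) = 394615.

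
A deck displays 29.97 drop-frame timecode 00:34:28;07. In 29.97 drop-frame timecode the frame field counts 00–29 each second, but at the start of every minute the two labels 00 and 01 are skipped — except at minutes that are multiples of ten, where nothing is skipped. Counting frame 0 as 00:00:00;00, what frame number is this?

As if non-drop at 30 labels/s: (0 × 3600 + 34 × 60 + 28) × 30 + 7 = 62047.
Minute boundaries passed: 34; those not divisible by 10: 34 − 3 = 31; dropped labels = 2 × 31 = 62.
Actual frame index = 62047 − 62 = 61985.

61985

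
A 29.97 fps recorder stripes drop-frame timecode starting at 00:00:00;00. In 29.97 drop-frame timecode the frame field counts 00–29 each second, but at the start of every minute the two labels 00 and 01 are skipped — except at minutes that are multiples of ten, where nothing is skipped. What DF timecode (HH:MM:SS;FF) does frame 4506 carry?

Each 10-minute DF block holds 10 × 60 × 30 − 9 × 2 = 17982 frames. 4506 ÷ 17982 → 0 full blocks, remainder 4506.
Within the partial block the first minute is 1800 frames and each further minute 1798, so 2 further minute boundaries passed. Total skipped labels = 18 × 0 + 2 × 2 = 4.
Non-drop label index = 4506 + 4 = 4510; at 30 labels/s that is 00:02:30:10, i.e. DF 00:02:30;10.

00:02:30;10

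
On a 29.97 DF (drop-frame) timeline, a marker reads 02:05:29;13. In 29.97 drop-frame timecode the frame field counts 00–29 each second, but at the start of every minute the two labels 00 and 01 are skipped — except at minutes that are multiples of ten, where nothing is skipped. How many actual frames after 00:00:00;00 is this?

225657

As if non-drop at 30 labels/s: (2 × 3600 + 5 × 60 + 29) × 30 + 13 = 225883.
Minute boundaries passed: 125; those not divisible by 10: 125 − 12 = 113; dropped labels = 2 × 113 = 226.
Actual frame index = 225883 − 226 = 225657.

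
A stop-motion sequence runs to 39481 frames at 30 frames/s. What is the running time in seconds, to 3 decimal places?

Running time = 39481 × 1/30 = 39481/30 s ≈ 1316.033 s.

1316.033 seconds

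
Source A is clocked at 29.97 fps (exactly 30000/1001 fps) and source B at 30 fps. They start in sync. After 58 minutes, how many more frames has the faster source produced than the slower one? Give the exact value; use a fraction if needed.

104400/1001 frames

58 min = 3480 s.
A emits 30000/1001 × 3480 = 104400000/1001 frames; B emits 30 × 3480 = 104400.
Difference = 104400/1001 frames (≈ 104.2957); B is ahead of A.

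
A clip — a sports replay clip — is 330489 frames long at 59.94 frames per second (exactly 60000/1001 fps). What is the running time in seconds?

Running time = 330489 / (60000/1001) = 5513.65815 s.

5513.65815 seconds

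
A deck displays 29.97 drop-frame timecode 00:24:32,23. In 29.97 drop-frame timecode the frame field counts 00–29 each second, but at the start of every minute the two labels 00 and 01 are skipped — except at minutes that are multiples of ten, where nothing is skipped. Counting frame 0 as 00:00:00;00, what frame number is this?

44139

Complete 10-minute blocks: 2, each 17982 frames → 35964.
Remaining 4 whole minutes in the current block: 1800 + 3 × 1798 = 7194 frames.
Within the current minute: 32 × 30 + 23 − 2 = 981 (labels ;00/;01 skipped at this minute). Total = 35964 + 7194 + 981 = 44139.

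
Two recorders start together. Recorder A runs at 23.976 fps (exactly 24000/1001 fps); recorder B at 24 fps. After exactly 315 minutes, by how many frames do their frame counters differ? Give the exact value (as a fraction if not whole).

315 min = 18900 s.
A emits 24000/1001 × 18900 = 64800000/143 frames; B emits 24 × 18900 = 453600.
Difference = 64800/143 frames (≈ 453.1469); B is ahead of A.

64800/143 frames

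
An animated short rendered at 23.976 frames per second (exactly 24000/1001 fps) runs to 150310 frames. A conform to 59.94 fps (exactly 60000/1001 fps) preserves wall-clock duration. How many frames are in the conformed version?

Frames at target rate = 150310 × (60000/1001) / (24000/1001) = 375775.

375775 frames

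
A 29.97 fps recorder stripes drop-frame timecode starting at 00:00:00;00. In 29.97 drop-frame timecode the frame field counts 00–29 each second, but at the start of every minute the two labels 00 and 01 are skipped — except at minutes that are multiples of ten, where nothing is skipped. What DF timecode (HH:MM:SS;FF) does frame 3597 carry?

Each 10-minute DF block holds 10 × 60 × 30 − 9 × 2 = 17982 frames. 3597 ÷ 17982 → 0 full blocks, remainder 3597.
Within the partial block the first minute is 1800 frames and each further minute 1798, so 1 further minute boundary passed. Total skipped labels = 18 × 0 + 2 × 1 = 2.
Non-drop label index = 3597 + 2 = 3599; at 30 labels/s that is 00:01:59:29, i.e. DF 00:01:59;29.

00:01:59;29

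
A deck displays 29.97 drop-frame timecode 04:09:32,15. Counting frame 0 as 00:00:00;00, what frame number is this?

As if non-drop at 30 labels/s: (4 × 3600 + 9 × 60 + 32) × 30 + 15 = 449175.
Minute boundaries passed: 249; those not divisible by 10: 249 − 24 = 225; dropped labels = 2 × 225 = 450.
Actual frame index = 449175 − 450 = 448725.

448725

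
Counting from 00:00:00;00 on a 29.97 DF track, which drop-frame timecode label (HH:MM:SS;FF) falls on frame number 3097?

Ten DF minutes hold 17982 frames, so frame 3097 lies in block 0 (frames 0–17981) with 3097 frames into that block.
The block's first minute is 1800 frames and the rest 1798 each; 3097 frames reaches minute 1, so 0 × 18 + 1 × 2 = 2 labels have been skipped so far.
Adding those back, label number 3097 + 2 = 3099 at 30 labels/s is 103 s + 9 f = 0 h 1 min 43 s frame 9, i.e. 00:01:43;09.

00:01:43;09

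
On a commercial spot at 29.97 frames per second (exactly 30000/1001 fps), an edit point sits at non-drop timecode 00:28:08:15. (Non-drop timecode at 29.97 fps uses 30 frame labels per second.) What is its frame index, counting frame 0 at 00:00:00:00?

Total seconds to the label: (0 × 3600 + 28 × 60 + 8) = 1688.
Frame index = 1688 × 30 + 15 = 50655.

frame 50655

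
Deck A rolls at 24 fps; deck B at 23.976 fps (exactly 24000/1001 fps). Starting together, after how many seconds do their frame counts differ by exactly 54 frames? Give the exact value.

2252.25 seconds

The gap grows by |24000/1001 − 24| = 24/1001 frames per second.
Time for a 54-frame gap: 54 ÷ (24/1001) = 2252.25 s.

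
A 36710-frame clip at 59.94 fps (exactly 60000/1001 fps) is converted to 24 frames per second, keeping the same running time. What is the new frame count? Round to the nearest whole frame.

14699 frames

Frames at target rate = 36710 × (24) / (60000/1001) = 3674671/250 ≈ 14698.684.
Nearest whole frame: 14699.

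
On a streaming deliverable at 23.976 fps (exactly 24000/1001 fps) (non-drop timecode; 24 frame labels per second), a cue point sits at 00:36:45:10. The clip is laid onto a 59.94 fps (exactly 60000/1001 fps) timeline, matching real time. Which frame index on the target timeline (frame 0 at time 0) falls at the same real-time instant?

frame 132325

Source frame index: (0×3600 + 36×60 + 45) × 24 + 10 = 52930.
Real time: 52930 / (24000/1001) = 5298293/2400 s.
Target frame: (5298293/2400) × (60000/1001) = 132325.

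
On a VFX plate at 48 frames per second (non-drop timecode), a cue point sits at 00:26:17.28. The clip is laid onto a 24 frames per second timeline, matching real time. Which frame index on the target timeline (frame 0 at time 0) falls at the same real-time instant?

Source frame index: (0×3600 + 26×60 + 17) × 48 + 28 = 75724.
Real time: 75724 / (48) = 18931/12 s.
Target frame: (18931/12) × (24) = 37862.

frame 37862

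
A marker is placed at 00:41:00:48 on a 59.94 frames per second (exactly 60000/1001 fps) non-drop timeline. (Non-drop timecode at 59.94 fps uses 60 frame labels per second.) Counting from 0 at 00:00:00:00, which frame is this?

Total seconds to the label: (0 × 3600 + 41 × 60 + 0) = 2460.
Frame index = 2460 × 60 + 48 = 147648.

frame 147648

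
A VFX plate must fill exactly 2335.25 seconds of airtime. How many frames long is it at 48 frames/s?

112092 frames

Frames = 2335.25 × 48 = 112092.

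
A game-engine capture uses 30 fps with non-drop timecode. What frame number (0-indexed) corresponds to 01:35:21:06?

Total seconds to the label: (1 × 3600 + 35 × 60 + 21) = 5721.
Frame index = 5721 × 30 + 6 = 171636.

171636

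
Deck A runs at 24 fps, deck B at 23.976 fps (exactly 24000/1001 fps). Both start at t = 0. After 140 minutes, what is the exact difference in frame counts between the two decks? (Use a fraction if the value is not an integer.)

28800/143 frames

140 min = 8400 s.
A emits 24 × 8400 = 201600 frames; B emits 24000/1001 × 8400 = 28800000/143.
Difference = 28800/143 frames (≈ 201.3986); B is behind A.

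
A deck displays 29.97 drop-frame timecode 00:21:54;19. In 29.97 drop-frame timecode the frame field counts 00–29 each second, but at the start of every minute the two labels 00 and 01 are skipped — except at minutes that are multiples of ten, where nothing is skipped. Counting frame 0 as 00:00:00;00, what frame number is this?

As if non-drop at 30 labels/s: (0 × 3600 + 21 × 60 + 54) × 30 + 19 = 39439.
Minute boundaries passed: 21; those not divisible by 10: 21 − 2 = 19; dropped labels = 2 × 19 = 38.
Actual frame index = 39439 − 38 = 39401.

39401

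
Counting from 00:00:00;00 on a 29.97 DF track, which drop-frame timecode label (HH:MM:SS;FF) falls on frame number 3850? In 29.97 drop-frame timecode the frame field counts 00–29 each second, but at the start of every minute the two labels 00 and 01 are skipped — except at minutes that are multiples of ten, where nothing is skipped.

Each 10-minute DF block holds 10 × 60 × 30 − 9 × 2 = 17982 frames. 3850 ÷ 17982 → 0 full blocks, remainder 3850.
Within the partial block the first minute is 1800 frames and each further minute 1798, so 2 further minute boundaries passed. Total skipped labels = 18 × 0 + 2 × 2 = 4.
Non-drop label index = 3850 + 4 = 3854; at 30 labels/s that is 00:02:08:14, i.e. DF 00:02:08;14.

00:02:08;14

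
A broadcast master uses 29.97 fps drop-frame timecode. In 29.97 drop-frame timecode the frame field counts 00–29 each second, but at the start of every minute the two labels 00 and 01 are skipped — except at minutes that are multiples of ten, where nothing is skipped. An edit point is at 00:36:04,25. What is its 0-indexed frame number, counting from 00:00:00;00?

64879

As if non-drop at 30 labels/s: (0 × 3600 + 36 × 60 + 4) × 30 + 25 = 64945.
Minute boundaries passed: 36; those not divisible by 10: 36 − 3 = 33; dropped labels = 2 × 33 = 66.
Actual frame index = 64945 − 66 = 64879.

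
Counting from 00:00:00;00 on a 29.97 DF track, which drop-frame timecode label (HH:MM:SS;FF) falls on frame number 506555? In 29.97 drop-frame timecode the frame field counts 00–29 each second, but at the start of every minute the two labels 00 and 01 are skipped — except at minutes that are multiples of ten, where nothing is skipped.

04:41:42;01

Each 10-minute DF block holds 10 × 60 × 30 − 9 × 2 = 17982 frames. 506555 ÷ 17982 → 28 full blocks, remainder 3059.
Within the partial block the first minute is 1800 frames and each further minute 1798, so 1 further minute boundary passed. Total skipped labels = 18 × 28 + 2 × 1 = 506.
Non-drop label index = 506555 + 506 = 507061; at 30 labels/s that is 04:41:42:01, i.e. DF 04:41:42;01.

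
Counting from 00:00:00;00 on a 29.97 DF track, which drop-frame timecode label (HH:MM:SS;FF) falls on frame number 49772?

Ten DF minutes hold 17982 frames, so frame 49772 lies in block 2 (frames 35964–53945) with 13808 frames into that block.
The block's first minute is 1800 frames and the rest 1798 each; 13808 frames reaches minute 7, so 2 × 18 + 7 × 2 = 50 labels have been skipped so far.
Adding those back, label number 49772 + 50 = 49822 at 30 labels/s is 1660 s + 22 f = 0 h 27 min 40 s frame 22, i.e. 00:27:40;22.

00:27:40;22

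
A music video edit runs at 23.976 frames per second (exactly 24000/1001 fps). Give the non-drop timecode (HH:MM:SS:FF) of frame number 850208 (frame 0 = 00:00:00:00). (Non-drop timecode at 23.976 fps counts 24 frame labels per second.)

850208 ÷ 24 = 35425 full seconds, remainder 8 frames.
35425 s = 9 h 50 min 25 s.
Timecode: 09:50:25:08.

09:50:25:08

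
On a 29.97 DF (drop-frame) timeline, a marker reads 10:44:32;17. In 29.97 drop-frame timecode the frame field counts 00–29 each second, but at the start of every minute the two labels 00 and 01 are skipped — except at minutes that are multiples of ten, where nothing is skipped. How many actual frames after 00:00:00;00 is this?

1159017

Complete 10-minute blocks: 64, each 17982 frames → 1150848.
Remaining 4 whole minutes in the current block: 1800 + 3 × 1798 = 7194 frames.
Within the current minute: 32 × 30 + 17 − 2 = 975 (labels ;00/;01 skipped at this minute). Total = 1150848 + 7194 + 975 = 1159017.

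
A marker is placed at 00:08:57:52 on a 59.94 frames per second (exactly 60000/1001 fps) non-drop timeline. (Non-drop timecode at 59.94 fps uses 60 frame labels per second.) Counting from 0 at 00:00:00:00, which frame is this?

Total seconds to the label: (0 × 3600 + 8 × 60 + 57) = 537.
Frame index = 537 × 60 + 52 = 32272.

frame 32272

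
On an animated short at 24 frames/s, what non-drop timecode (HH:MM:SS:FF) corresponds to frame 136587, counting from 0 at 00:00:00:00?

136587 ÷ 24 = 5691 full seconds, remainder 3 frames.
5691 s = 1 h 34 min 51 s.
Timecode: 01:34:51:03.

01:34:51:03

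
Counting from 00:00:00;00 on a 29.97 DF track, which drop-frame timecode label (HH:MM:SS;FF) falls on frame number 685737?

06:21:20;23

Ten DF minutes hold 17982 frames, so frame 685737 lies in block 38 (frames 683316–701297) with 2421 frames into that block.
The block's first minute is 1800 frames and the rest 1798 each; 2421 frames reaches minute 1, so 38 × 18 + 1 × 2 = 686 labels have been skipped so far.
Adding those back, label number 685737 + 686 = 686423 at 30 labels/s is 22880 s + 23 f = 6 h 21 min 20 s frame 23, i.e. 06:21:20;23.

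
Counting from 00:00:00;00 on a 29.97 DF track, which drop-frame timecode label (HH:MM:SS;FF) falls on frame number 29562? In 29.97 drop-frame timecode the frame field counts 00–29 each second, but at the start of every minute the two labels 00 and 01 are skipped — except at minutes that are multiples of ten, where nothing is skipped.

00:16:26;12

Ten DF minutes hold 17982 frames, so frame 29562 lies in block 1 (frames 17982–35963) with 11580 frames into that block.
The block's first minute is 1800 frames and the rest 1798 each; 11580 frames reaches minute 6, so 1 × 18 + 6 × 2 = 30 labels have been skipped so far.
Adding those back, label number 29562 + 30 = 29592 at 30 labels/s is 986 s + 12 f = 0 h 16 min 26 s frame 12, i.e. 00:16:26;12.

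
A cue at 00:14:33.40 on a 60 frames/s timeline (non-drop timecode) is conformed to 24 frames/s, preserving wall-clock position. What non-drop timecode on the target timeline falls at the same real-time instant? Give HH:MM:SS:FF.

Source frame index: (0×3600 + 14×60 + 33) × 60 + 40 = 52420.
Real time: 52420 / (60) = 2621/3 s.
Target frame: (2621/3) × (24) = 20968.
At 24 labels/s: frame 20968 → 00:14:33:16.

00:14:33:16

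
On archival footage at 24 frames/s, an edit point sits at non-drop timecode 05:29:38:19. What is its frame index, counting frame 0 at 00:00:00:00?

474691

Total seconds to the label: (5 × 3600 + 29 × 60 + 38) = 19778.
Frame index = 19778 × 24 + 19 = 474691.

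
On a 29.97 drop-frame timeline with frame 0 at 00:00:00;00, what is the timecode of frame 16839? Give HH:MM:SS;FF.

00:09:21;27

Each 10-minute DF block holds 10 × 60 × 30 − 9 × 2 = 17982 frames. 16839 ÷ 17982 → 0 full blocks, remainder 16839.
Within the partial block the first minute is 1800 frames and each further minute 1798, so 9 further minute boundaries passed. Total skipped labels = 18 × 0 + 2 × 9 = 18.
Non-drop label index = 16839 + 18 = 16857; at 30 labels/s that is 00:09:21:27, i.e. DF 00:09:21;27.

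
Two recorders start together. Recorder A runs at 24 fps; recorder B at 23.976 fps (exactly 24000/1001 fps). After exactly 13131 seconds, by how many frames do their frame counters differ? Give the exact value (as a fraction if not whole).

315144/1001 frames

A emits 24 × 13131 = 315144 frames; B emits 24000/1001 × 13131 = 315144000/1001.
Difference = 315144/1001 frames (≈ 314.8292); B is behind A.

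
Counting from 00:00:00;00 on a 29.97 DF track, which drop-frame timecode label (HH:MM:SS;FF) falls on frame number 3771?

Ten DF minutes hold 17982 frames, so frame 3771 lies in block 0 (frames 0–17981) with 3771 frames into that block.
The block's first minute is 1800 frames and the rest 1798 each; 3771 frames reaches minute 2, so 0 × 18 + 2 × 2 = 4 labels have been skipped so far.
Adding those back, label number 3771 + 4 = 3775 at 30 labels/s is 125 s + 25 f = 0 h 2 min 5 s frame 25, i.e. 00:02:05;25.

00:02:05;25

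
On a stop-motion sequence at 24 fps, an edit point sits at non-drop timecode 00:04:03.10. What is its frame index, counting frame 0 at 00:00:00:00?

frame 5842

Total seconds to the label: (0 × 3600 + 4 × 60 + 3) = 243.
Frame index = 243 × 24 + 10 = 5842.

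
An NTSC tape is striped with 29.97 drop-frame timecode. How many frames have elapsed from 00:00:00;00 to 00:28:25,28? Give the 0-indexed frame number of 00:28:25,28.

51126

As if non-drop at 30 labels/s: (0 × 3600 + 28 × 60 + 25) × 30 + 28 = 51178.
Minute boundaries passed: 28; those not divisible by 10: 28 − 2 = 26; dropped labels = 2 × 26 = 52.
Actual frame index = 51178 − 52 = 51126.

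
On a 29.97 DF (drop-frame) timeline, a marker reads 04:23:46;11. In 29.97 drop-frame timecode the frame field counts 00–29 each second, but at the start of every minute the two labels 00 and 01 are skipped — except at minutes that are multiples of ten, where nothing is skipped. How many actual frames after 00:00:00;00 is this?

Complete 10-minute blocks: 26, each 17982 frames → 467532.
Remaining 3 whole minutes in the current block: 1800 + 2 × 1798 = 5396 frames.
Within the current minute: 46 × 30 + 11 − 2 = 1389 (labels ;00/;01 skipped at this minute). Total = 467532 + 5396 + 1389 = 474317.

474317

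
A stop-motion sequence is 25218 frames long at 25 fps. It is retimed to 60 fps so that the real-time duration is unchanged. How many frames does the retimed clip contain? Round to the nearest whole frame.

60523 frames

Frames at target rate = 25218 × (60) / (25) = 302616/5 ≈ 60523.200.
Nearest whole frame: 60523.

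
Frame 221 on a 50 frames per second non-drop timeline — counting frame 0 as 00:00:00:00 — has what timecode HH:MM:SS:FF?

00:00:04:21

221 ÷ 50 = 4 full seconds, remainder 21 frames.
4 s = 0 h 0 min 4 s.
Timecode: 00:00:04:21.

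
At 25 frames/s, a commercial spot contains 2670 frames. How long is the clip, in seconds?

106.8 seconds

Running time = 2670 / (25) = 106.8 s.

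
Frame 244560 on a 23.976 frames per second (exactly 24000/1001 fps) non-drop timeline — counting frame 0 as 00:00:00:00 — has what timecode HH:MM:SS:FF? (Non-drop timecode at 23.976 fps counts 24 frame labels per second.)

02:49:50:00

244560 ÷ 24 = 10190 full seconds, remainder 0 frames.
10190 s = 2 h 49 min 50 s.
Timecode: 02:49:50:00.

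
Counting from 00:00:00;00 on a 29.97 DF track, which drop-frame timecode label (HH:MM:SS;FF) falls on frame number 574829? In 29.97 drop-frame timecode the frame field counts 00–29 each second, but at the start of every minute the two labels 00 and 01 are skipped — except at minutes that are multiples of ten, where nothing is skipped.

Each 10-minute DF block holds 10 × 60 × 30 − 9 × 2 = 17982 frames. 574829 ÷ 17982 → 31 full blocks, remainder 17387.
Within the partial block the first minute is 1800 frames and each further minute 1798, so 9 further minute boundaries passed. Total skipped labels = 18 × 31 + 2 × 9 = 576.
Non-drop label index = 574829 + 576 = 575405; at 30 labels/s that is 05:19:40:05, i.e. DF 05:19:40;05.

05:19:40;05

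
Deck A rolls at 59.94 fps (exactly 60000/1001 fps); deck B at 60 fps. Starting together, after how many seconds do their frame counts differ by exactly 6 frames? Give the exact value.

100.1 seconds

The gap grows by |60 − 60000/1001| = 60/1001 frames per second.
Time for a 6-frame gap: 6 ÷ (60/1001) = 100.1 s.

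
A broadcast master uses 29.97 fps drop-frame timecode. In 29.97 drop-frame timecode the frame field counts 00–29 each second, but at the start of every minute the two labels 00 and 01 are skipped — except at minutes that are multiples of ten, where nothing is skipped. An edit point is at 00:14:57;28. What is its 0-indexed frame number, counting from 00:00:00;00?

As if non-drop at 30 labels/s: (0 × 3600 + 14 × 60 + 57) × 30 + 28 = 26938.
Minute boundaries passed: 14; those not divisible by 10: 14 − 1 = 13; dropped labels = 2 × 13 = 26.
Actual frame index = 26938 − 26 = 26912.

26912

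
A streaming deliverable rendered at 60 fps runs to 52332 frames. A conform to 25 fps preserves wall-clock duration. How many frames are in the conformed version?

21805 frames

Target frames = source frames × (target rate / source rate) = 52332 × (25)/(60) = 52332 × 5/12 = 21805.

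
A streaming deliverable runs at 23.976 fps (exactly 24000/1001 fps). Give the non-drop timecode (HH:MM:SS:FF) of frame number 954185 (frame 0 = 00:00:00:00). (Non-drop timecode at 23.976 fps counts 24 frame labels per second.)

11:02:37:17

954185 ÷ 24 = 39757 full seconds, remainder 17 frames.
39757 s = 11 h 2 min 37 s.
Timecode: 11:02:37:17.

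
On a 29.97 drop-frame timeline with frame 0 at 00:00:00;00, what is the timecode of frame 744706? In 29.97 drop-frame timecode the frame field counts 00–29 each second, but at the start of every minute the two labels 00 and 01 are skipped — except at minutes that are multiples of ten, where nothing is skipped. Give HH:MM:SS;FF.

Each 10-minute DF block holds 10 × 60 × 30 − 9 × 2 = 17982 frames. 744706 ÷ 17982 → 41 full blocks, remainder 7444.
Within the partial block the first minute is 1800 frames and each further minute 1798, so 4 further minute boundaries passed. Total skipped labels = 18 × 41 + 2 × 4 = 746.
Non-drop label index = 744706 + 746 = 745452; at 30 labels/s that is 06:54:08:12, i.e. DF 06:54:08;12.

06:54:08;12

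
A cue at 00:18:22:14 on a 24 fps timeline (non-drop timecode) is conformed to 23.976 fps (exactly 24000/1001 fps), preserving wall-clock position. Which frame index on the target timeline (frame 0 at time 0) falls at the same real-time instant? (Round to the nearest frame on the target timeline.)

frame 26436

Source frame index: (0×3600 + 18×60 + 22) × 24 + 14 = 26462.
Real time: 26462 / (24) = 13231/12 s.
Target frame: (13231/12) × (24000/1001) = 26462000/1001 ≈ 26435.564 → 26436.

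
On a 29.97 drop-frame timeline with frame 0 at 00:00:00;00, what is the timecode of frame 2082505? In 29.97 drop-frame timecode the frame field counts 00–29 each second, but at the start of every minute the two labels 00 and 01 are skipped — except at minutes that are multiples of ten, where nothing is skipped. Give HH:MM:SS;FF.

19:18:06;11

Ten DF minutes hold 17982 frames, so frame 2082505 lies in block 115 (frames 2067930–2085911) with 14575 frames into that block.
The block's first minute is 1800 frames and the rest 1798 each; 14575 frames reaches minute 8, so 115 × 18 + 8 × 2 = 2086 labels have been skipped so far.
Adding those back, label number 2082505 + 2086 = 2084591 at 30 labels/s is 69486 s + 11 f = 19 h 18 min 6 s frame 11, i.e. 19:18:06;11.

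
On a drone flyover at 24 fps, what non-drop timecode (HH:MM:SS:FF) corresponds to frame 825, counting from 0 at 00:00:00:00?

00:00:34:09

825 ÷ 24 = 34 full seconds, remainder 9 frames.
34 s = 0 h 0 min 34 s.
Timecode: 00:00:34:09.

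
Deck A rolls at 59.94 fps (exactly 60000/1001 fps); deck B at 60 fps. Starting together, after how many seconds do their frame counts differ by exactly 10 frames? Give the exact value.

The gap grows by |60 − 60000/1001| = 60/1001 frames per second.
Time for a 10-frame gap: 10 ÷ (60/1001) = 1001/6 s.

1001/6 seconds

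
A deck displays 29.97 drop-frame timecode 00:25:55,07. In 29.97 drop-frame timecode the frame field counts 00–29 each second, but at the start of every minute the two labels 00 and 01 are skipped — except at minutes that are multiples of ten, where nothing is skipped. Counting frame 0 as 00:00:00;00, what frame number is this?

Complete 10-minute blocks: 2, each 17982 frames → 35964.
Remaining 5 whole minutes in the current block: 1800 + 4 × 1798 = 8992 frames.
Within the current minute: 55 × 30 + 7 − 2 = 1655 (labels ;00/;01 skipped at this minute). Total = 35964 + 8992 + 1655 = 46611.

46611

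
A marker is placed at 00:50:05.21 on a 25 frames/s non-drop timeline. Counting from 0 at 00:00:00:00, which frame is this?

frame 75146

Total seconds to the label: (0 × 3600 + 50 × 60 + 5) = 3005.
Frame index = 3005 × 25 + 21 = 75146.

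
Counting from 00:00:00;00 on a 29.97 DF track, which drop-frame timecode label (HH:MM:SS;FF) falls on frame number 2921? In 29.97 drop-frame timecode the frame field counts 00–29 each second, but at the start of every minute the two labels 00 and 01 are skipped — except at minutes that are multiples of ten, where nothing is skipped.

Ten DF minutes hold 17982 frames, so frame 2921 lies in block 0 (frames 0–17981) with 2921 frames into that block.
The block's first minute is 1800 frames and the rest 1798 each; 2921 frames reaches minute 1, so 0 × 18 + 1 × 2 = 2 labels have been skipped so far.
Adding those back, label number 2921 + 2 = 2923 at 30 labels/s is 97 s + 13 f = 0 h 1 min 37 s frame 13, i.e. 00:01:37;13.

00:01:37;13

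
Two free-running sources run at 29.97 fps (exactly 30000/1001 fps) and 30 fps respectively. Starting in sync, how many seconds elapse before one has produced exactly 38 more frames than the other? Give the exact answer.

19019/15 seconds

The gap grows by |30 − 30000/1001| = 30/1001 frames per second.
Time for a 38-frame gap: 38 ÷ (30/1001) = 19019/15 s.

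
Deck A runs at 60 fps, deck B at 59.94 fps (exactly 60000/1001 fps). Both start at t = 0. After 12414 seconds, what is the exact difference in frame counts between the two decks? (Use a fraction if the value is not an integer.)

A emits 60 × 12414 = 744840 frames; B emits 60000/1001 × 12414 = 744840000/1001.
Difference = 744840/1001 frames (≈ 744.0959); B is behind A.

744840/1001 frames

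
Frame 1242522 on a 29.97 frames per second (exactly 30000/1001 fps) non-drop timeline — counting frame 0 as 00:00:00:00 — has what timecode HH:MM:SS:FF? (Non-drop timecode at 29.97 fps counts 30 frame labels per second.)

1242522 ÷ 30 = 41417 full seconds, remainder 12 frames.
41417 s = 11 h 30 min 17 s.
Timecode: 11:30:17:12.

11:30:17:12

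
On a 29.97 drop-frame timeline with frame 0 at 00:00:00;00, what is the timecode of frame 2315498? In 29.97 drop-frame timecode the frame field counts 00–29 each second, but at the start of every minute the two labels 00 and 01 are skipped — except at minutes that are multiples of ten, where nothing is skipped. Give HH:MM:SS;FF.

Ten DF minutes hold 17982 frames, so frame 2315498 lies in block 128 (frames 2301696–2319677) with 13802 frames into that block.
The block's first minute is 1800 frames and the rest 1798 each; 13802 frames reaches minute 7, so 128 × 18 + 7 × 2 = 2318 labels have been skipped so far.
Adding those back, label number 2315498 + 2318 = 2317816 at 30 labels/s is 77260 s + 16 f = 21 h 27 min 40 s frame 16, i.e. 21:27:40;16.

21:27:40;16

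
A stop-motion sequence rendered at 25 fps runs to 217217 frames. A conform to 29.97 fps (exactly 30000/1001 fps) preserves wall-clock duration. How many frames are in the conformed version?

Target frames = source frames × (target rate / source rate) = 217217 × (30000/1001)/(25) = 217217 × 1200/1001 = 260400.

260400 frames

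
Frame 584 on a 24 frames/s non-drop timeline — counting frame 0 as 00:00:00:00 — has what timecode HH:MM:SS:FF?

584 ÷ 24 = 24 full seconds, remainder 8 frames.
24 s = 0 h 0 min 24 s.
Timecode: 00:00:24:08.

00:00:24:08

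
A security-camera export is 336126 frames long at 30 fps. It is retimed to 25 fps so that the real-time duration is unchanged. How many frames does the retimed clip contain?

Target frames = source frames × (target rate / source rate) = 336126 × (25)/(30) = 336126 × 5/6 = 280105.

280105 frames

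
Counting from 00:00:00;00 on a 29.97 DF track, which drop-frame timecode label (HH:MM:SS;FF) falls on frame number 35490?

Ten DF minutes hold 17982 frames, so frame 35490 lies in block 1 (frames 17982–35963) with 17508 frames into that block.
The block's first minute is 1800 frames and the rest 1798 each; 17508 frames reaches minute 9, so 1 × 18 + 9 × 2 = 36 labels have been skipped so far.
Adding those back, label number 35490 + 36 = 35526 at 30 labels/s is 1184 s + 6 f = 0 h 19 min 44 s frame 6, i.e. 00:19:44;06.

00:19:44;06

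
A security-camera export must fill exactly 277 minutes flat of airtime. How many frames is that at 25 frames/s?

277 min = 16620 s.
Frames = 16620 × 25 = 415500.

415500 frames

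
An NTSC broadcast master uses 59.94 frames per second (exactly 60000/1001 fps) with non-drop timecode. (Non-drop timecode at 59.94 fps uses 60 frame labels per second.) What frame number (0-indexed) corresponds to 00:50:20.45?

frame 181245

Total seconds to the label: (0 × 3600 + 50 × 60 + 20) = 3020.
Frame index = 3020 × 60 + 45 = 181245.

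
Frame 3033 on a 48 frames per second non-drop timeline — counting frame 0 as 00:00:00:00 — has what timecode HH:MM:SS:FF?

3033 ÷ 48 = 63 full seconds, remainder 9 frames.
63 s = 0 h 1 min 3 s.
Timecode: 00:01:03:09.

00:01:03:09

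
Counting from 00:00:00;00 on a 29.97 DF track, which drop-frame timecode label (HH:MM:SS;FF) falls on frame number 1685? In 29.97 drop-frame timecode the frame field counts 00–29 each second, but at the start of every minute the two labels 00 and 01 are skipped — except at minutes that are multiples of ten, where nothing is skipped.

Ten DF minutes hold 17982 frames, so frame 1685 lies in block 0 (frames 0–17981) with 1685 frames into that block.
The block's first minute is 1800 frames and the rest 1798 each; 1685 frames reaches minute 0, so 0 × 18 + 0 × 2 = 0 labels have been skipped so far.
Adding those back, label number 1685 + 0 = 1685 at 30 labels/s is 56 s + 5 f = 0 h 0 min 56 s frame 5, i.e. 00:00:56;05.

00:00:56;05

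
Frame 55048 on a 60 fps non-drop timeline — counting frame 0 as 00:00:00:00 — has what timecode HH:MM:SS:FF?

55048 ÷ 60 = 917 full seconds, remainder 28 frames.
917 s = 0 h 15 min 17 s.
Timecode: 00:15:17:28.

00:15:17:28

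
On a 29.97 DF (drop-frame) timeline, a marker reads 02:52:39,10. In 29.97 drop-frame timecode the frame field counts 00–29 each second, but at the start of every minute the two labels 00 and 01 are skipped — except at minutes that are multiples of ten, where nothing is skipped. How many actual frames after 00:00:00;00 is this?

310470

As if non-drop at 30 labels/s: (2 × 3600 + 52 × 60 + 39) × 30 + 10 = 310780.
Minute boundaries passed: 172; those not divisible by 10: 172 − 17 = 155; dropped labels = 2 × 155 = 310.
Actual frame index = 310780 − 310 = 310470.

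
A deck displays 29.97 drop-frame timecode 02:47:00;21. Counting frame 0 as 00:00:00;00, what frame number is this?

300319

As if non-drop at 30 labels/s: (2 × 3600 + 47 × 60 + 0) × 30 + 21 = 300621.
Minute boundaries passed: 167; those not divisible by 10: 167 − 16 = 151; dropped labels = 2 × 151 = 302.
Actual frame index = 300621 − 302 = 300319.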